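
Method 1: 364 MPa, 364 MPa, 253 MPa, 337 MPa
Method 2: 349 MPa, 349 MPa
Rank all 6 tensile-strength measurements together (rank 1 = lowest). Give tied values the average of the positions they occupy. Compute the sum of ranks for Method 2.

7

Sorted (ascending): 253, 337, 349, 349, 364, 364
The 2 values of 349 occupy positions 3–4 → average rank (3+4)/2 = 3.5.
The 2 values of 364 occupy positions 5–6 → average rank (5+6)/2 = 5.5.
Method 2 values → pooled ranks: 349→3.5, 349→3.5
Rank sum = 3.5 + 3.5 = 7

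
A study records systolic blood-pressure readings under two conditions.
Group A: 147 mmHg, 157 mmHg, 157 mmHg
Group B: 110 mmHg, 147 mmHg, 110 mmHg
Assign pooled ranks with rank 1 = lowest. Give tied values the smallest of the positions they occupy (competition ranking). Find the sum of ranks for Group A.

13

Sorted (ascending): 110, 110, 147, 147, 157, 157
The 2 values of 110 occupy positions 1–2 → each gets rank 1.
The 2 values of 147 occupy positions 3–4 → each gets rank 3.
The 2 values of 157 occupy positions 5–6 → each gets rank 5.
Group A values → pooled ranks: 147→3, 157→5, 157→5
Rank sum = 3 + 5 + 5 = 13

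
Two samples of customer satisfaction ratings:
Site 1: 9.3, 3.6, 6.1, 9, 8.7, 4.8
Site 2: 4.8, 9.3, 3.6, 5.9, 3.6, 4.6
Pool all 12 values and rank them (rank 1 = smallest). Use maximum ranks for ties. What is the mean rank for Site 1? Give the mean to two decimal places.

Sorted (ascending): 3.6, 3.6, 3.6, 4.6, 4.8, 4.8, 5.9, 6.1, 8.7, 9, 9.3, 9.3
The 3 values of 3.6 occupy positions 1–3 → each gets rank 3.
The 2 values of 4.8 occupy positions 5–6 → each gets rank 6.
The 2 values of 9.3 occupy positions 11–12 → each gets rank 12.
Site 1 values → pooled ranks: 9.3→12, 3.6→3, 6.1→8, 9→10, 8.7→9, 4.8→6
Mean rank = (12 + 3 + 8 + 10 + 9 + 6) / 6 = 8.00

8.00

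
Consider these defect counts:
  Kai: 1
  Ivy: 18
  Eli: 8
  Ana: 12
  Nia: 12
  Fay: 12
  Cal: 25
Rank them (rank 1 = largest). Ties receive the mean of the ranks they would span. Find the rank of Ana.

4

Sorted (descending): 25, 18, 12, 12, 12, 8, 1
The 3 values of 12 occupy positions 3–5 → average rank 4.
Ana has value 12 → rank 4.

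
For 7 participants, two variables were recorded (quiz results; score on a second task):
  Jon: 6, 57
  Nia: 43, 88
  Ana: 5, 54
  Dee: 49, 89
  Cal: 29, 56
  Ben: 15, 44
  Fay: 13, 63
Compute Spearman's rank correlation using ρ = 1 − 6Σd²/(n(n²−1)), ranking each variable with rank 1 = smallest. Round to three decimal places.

0.607

Ranks of variable 1: 2, 6, 1, 7, 5, 4, 3
Ranks of variable 2: 4, 6, 2, 7, 3, 1, 5
d = r₁ − r₂: -2, 0, -1, 0, 2, 3, -2
d²: 4, 0, 1, 0, 4, 9, 4; Σd² = 22
ρ = 1 − 6·22/(7·48) = 1 − 132/336 = 0.607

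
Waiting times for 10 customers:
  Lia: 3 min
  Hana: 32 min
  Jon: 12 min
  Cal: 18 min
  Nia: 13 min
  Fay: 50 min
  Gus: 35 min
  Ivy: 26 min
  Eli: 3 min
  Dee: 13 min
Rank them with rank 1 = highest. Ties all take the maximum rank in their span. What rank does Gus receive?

2

Sorted (descending): 50, 35, 32, 26, 18, 13, 13, 12, 3, 3
The 2 values of 13 occupy positions 6–7 → each gets rank 7.
The 2 values of 3 occupy positions 9–10 → each gets rank 10.
Gus has value 35 min → rank 2.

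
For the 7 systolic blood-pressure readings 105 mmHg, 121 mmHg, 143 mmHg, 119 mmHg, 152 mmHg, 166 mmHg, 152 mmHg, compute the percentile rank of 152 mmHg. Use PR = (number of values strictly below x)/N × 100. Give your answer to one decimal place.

57.1

N = 7.
Strictly below 152: 4. Equal to 152: 2.
PR = 4/7 × 100 = 57.1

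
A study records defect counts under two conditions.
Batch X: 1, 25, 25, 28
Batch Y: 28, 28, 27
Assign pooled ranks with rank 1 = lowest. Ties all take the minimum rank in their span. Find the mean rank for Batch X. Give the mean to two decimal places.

2.50

Sorted (ascending): 1, 25, 25, 27, 28, 28, 28
The 2 values of 25 occupy positions 2–3 → each gets rank 2.
The 3 values of 28 occupy positions 5–7 → each gets rank 5.
Batch X values → pooled ranks: 1→1, 25→2, 25→2, 28→5
Mean rank = (1 + 2 + 2 + 5) / 4 = 2.50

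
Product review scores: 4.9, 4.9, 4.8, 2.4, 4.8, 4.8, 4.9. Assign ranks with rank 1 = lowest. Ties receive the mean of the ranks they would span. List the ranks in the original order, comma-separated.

Sorted (ascending): 2.4, 4.8, 4.8, 4.8, 4.9, 4.9, 4.9
The 3 values of 4.8 occupy positions 2–4 → average rank 3.
The 3 values of 4.9 occupy positions 5–7 → average rank 6.

6, 6, 3, 1, 3, 3, 6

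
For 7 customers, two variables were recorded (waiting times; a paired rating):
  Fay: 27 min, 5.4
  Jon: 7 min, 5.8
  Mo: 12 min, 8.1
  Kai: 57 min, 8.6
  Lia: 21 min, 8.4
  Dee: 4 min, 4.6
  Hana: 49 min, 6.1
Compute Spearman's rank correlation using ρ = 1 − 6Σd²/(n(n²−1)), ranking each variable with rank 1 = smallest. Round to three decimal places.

0.607

Ranks of variable 1: 5, 2, 3, 7, 4, 1, 6
Ranks of variable 2: 2, 3, 5, 7, 6, 1, 4
d = r₁ − r₂: 3, -1, -2, 0, -2, 0, 2
d²: 9, 1, 4, 0, 4, 0, 4; Σd² = 22
ρ = 1 − 6·22/(7·48) = 1 − 132/336 = 0.607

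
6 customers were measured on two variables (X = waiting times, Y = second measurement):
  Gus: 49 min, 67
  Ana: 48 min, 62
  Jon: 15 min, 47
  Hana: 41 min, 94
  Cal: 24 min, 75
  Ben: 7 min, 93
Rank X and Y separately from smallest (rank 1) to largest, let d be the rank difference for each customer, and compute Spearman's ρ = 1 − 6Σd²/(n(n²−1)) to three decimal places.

Ranks of variable 1: 6, 5, 2, 4, 3, 1
Ranks of variable 2: 3, 2, 1, 6, 4, 5
d = r₁ − r₂: 3, 3, 1, -2, -1, -4
d²: 9, 9, 1, 4, 1, 16; Σd² = 40
ρ = 1 − 6·40/(6·35) = 1 − 240/210 = -0.143

-0.143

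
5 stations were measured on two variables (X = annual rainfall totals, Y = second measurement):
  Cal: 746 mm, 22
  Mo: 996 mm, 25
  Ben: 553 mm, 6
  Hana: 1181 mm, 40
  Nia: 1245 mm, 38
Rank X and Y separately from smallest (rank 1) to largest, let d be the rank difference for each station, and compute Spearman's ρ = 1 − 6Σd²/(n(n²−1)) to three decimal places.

0.900

Ranks of variable 1: 2, 3, 1, 4, 5
Ranks of variable 2: 2, 3, 1, 5, 4
d = r₁ − r₂: 0, 0, 0, -1, 1
d²: 0, 0, 0, 1, 1; Σd² = 2
ρ = 1 − 6·2/(5·24) = 1 − 12/120 = 0.900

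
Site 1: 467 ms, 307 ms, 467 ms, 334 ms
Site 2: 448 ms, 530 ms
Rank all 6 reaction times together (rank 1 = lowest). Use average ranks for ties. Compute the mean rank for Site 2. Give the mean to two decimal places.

4.50

Sorted (ascending): 307, 334, 448, 467, 467, 530
The 2 values of 467 occupy positions 4–5 → average rank (4+5)/2 = 4.5.
Site 2 values → pooled ranks: 448→3, 530→6
Mean rank = (3 + 6) / 2 = 4.50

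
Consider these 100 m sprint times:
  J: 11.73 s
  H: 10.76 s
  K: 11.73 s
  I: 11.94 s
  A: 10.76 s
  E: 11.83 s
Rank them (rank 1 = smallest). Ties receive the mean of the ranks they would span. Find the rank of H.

Sorted (ascending): 10.76, 10.76, 11.73, 11.73, 11.83, 11.94
The 2 values of 10.76 occupy positions 1–2 → average rank (1+2)/2 = 1.5.
The 2 values of 11.73 occupy positions 3–4 → average rank (3+4)/2 = 3.5.
H has value 10.76 s → rank 1.5.

1.5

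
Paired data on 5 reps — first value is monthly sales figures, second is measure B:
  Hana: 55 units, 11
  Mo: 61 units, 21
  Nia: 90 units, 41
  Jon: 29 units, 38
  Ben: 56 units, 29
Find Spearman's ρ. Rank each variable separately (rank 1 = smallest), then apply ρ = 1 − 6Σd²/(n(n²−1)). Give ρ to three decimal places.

Ranks of variable 1: 2, 4, 5, 1, 3
Ranks of variable 2: 1, 2, 5, 4, 3
d = r₁ − r₂: 1, 2, 0, -3, 0
d²: 1, 4, 0, 9, 0; Σd² = 14
ρ = 1 − 6·14/(5·24) = 1 − 84/120 = 0.300

0.300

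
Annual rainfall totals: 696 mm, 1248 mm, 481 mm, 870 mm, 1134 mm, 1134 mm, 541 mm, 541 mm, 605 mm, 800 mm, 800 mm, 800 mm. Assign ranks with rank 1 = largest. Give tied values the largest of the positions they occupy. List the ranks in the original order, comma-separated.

8, 1, 12, 4, 3, 3, 11, 11, 9, 7, 7, 7

Sorted (descending): 1248, 1134, 1134, 870, 800, 800, 800, 696, 605, 541, 541, 481
The 2 values of 1134 occupy positions 2–3 → each gets rank 3.
The 3 values of 800 occupy positions 5–7 → each gets rank 7.
The 2 values of 541 occupy positions 10–11 → each gets rank 11.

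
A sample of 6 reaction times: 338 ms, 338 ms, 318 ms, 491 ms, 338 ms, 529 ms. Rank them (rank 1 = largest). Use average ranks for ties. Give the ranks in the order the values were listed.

Sorted (descending): 529, 491, 338, 338, 338, 318
The 3 values of 338 occupy positions 3–5 → average rank 4.

4, 4, 6, 2, 4, 1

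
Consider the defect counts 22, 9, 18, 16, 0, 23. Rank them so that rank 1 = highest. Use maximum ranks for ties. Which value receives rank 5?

Sorted (descending): 23, 22, 18, 16, 9, 0
No ties — each value takes its position as its rank.
Rank 5 → value 9.

9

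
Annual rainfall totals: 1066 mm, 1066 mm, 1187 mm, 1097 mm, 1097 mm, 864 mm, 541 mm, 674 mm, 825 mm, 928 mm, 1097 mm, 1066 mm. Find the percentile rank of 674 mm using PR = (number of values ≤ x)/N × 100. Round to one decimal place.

N = 12.
Strictly below 674: 1. Equal to 674: 1.
PR = 2/12 × 100 = 16.7

16.7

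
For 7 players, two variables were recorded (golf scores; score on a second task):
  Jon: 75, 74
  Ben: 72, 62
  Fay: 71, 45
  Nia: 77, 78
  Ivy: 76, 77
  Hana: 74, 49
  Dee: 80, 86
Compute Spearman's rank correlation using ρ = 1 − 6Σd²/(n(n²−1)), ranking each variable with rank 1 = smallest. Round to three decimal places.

0.964

Ranks of variable 1: 4, 2, 1, 6, 5, 3, 7
Ranks of variable 2: 4, 3, 1, 6, 5, 2, 7
d = r₁ − r₂: 0, -1, 0, 0, 0, 1, 0
d²: 0, 1, 0, 0, 0, 1, 0; Σd² = 2
ρ = 1 − 6·2/(7·48) = 1 − 12/336 = 0.964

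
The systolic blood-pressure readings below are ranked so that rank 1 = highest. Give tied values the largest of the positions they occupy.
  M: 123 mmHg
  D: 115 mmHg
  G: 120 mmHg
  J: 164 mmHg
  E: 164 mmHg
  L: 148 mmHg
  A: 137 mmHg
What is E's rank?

Sorted (descending): 164, 164, 148, 137, 123, 120, 115
The 2 values of 164 occupy positions 1–2 → each gets rank 2.
E has value 164 mmHg → rank 2.

2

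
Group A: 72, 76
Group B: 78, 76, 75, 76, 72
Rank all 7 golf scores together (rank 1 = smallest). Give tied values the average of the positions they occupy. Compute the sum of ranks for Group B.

21.5

Sorted (ascending): 72, 72, 75, 76, 76, 76, 78
The 2 values of 72 occupy positions 1–2 → average rank (1+2)/2 = 1.5.
The 3 values of 76 occupy positions 4–6 → average rank 5.
Group B values → pooled ranks: 78→7, 76→5, 75→3, 76→5, 72→1.5
Rank sum = 7 + 5 + 3 + 5 + 1.5 = 21.5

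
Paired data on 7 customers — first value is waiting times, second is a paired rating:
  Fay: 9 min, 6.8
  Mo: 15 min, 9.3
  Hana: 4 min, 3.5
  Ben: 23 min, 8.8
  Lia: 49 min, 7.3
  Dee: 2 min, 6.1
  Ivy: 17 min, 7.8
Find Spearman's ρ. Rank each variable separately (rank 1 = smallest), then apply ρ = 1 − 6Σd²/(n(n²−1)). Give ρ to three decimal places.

0.643

Ranks of variable 1: 3, 4, 2, 6, 7, 1, 5
Ranks of variable 2: 3, 7, 1, 6, 4, 2, 5
d = r₁ − r₂: 0, -3, 1, 0, 3, -1, 0
d²: 0, 9, 1, 0, 9, 1, 0; Σd² = 20
ρ = 1 − 6·20/(7·48) = 1 − 120/336 = 0.643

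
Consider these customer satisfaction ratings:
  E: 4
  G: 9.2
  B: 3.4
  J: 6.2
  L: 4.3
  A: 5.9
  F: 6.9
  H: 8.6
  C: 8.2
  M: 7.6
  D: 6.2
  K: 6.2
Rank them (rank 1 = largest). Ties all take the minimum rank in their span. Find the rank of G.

1

Sorted (descending): 9.2, 8.6, 8.2, 7.6, 6.9, 6.2, 6.2, 6.2, 5.9, 4.3, 4, 3.4
The 3 values of 6.2 occupy positions 6–8 → each gets rank 6.
G has value 9.2 → rank 1.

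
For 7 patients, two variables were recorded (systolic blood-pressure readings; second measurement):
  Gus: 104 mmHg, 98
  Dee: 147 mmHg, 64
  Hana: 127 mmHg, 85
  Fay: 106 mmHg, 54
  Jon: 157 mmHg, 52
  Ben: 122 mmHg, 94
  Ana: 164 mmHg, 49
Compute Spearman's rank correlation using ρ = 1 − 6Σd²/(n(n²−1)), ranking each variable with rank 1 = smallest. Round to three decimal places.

Ranks of variable 1: 1, 5, 4, 2, 6, 3, 7
Ranks of variable 2: 7, 4, 5, 3, 2, 6, 1
d = r₁ − r₂: -6, 1, -1, -1, 4, -3, 6
d²: 36, 1, 1, 1, 16, 9, 36; Σd² = 100
ρ = 1 − 6·100/(7·48) = 1 − 600/336 = -0.786

-0.786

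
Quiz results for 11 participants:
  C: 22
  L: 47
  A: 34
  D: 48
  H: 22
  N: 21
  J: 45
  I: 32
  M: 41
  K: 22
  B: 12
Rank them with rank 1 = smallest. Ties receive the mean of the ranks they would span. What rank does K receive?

4

Sorted (ascending): 12, 21, 22, 22, 22, 32, 34, 41, 45, 47, 48
The 3 values of 22 occupy positions 3–5 → average rank 4.
K has value 22 → rank 4.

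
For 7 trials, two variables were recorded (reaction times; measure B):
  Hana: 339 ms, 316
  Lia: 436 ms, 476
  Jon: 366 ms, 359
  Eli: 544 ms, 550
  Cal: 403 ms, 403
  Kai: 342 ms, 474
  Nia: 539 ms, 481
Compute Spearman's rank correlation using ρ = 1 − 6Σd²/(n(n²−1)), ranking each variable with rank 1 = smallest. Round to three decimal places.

0.893

Ranks of variable 1: 1, 5, 3, 7, 4, 2, 6
Ranks of variable 2: 1, 5, 2, 7, 3, 4, 6
d = r₁ − r₂: 0, 0, 1, 0, 1, -2, 0
d²: 0, 0, 1, 0, 1, 4, 0; Σd² = 6
ρ = 1 − 6·6/(7·48) = 1 − 36/336 = 0.893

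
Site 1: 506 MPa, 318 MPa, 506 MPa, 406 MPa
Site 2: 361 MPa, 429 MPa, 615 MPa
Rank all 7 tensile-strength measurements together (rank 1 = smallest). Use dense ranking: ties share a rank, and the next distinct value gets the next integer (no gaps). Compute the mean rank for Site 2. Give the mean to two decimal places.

Sorted (ascending): 318, 361, 406, 429, 506, 506, 615
The 2 values of 506 share dense rank 5.
Remaining distinct values take the next consecutive integers.
Site 2 values → pooled ranks: 361→2, 429→4, 615→6
Mean rank = (2 + 4 + 6) / 3 = 4.00

4.00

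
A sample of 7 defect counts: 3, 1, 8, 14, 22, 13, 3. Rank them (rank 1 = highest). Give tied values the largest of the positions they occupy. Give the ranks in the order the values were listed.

Sorted (descending): 22, 14, 13, 8, 3, 3, 1
The 2 values of 3 occupy positions 5–6 → each gets rank 6.

6, 7, 4, 2, 1, 3, 6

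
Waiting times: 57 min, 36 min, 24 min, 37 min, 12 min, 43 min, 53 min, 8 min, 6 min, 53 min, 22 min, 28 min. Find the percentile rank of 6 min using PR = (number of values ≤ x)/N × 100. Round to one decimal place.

8.3

N = 12.
Strictly below 6: 0. Equal to 6: 1.
PR = 1/12 × 100 = 8.3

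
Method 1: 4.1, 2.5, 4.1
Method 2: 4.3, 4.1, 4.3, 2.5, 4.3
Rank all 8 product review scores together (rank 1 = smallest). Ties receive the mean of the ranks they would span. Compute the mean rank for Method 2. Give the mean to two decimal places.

Sorted (ascending): 2.5, 2.5, 4.1, 4.1, 4.1, 4.3, 4.3, 4.3
The 2 values of 2.5 occupy positions 1–2 → average rank (1+2)/2 = 1.5.
The 3 values of 4.1 occupy positions 3–5 → average rank 4.
The 3 values of 4.3 occupy positions 6–8 → average rank 7.
Method 2 values → pooled ranks: 4.3→7, 4.1→4, 4.3→7, 2.5→1.5, 4.3→7
Mean rank = (7 + 4 + 7 + 1.5 + 7) / 5 = 5.30

5.30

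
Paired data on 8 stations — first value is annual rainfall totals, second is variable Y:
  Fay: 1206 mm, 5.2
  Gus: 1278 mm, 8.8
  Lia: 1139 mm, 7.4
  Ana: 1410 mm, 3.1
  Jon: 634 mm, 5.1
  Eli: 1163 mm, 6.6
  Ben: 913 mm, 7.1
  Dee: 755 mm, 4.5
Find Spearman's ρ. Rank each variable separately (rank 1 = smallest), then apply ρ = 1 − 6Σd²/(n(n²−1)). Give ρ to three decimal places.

0.095

Ranks of variable 1: 6, 7, 4, 8, 1, 5, 3, 2
Ranks of variable 2: 4, 8, 7, 1, 3, 5, 6, 2
d = r₁ − r₂: 2, -1, -3, 7, -2, 0, -3, 0
d²: 4, 1, 9, 49, 4, 0, 9, 0; Σd² = 76
ρ = 1 − 6·76/(8·63) = 1 − 456/504 = 0.095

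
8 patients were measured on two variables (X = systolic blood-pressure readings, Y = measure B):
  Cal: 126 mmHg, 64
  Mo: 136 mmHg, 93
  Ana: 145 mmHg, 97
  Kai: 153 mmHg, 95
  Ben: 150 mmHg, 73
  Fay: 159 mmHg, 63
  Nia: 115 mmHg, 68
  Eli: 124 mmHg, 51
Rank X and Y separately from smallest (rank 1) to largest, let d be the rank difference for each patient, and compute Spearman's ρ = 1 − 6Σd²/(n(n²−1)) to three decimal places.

Ranks of variable 1: 3, 4, 5, 7, 6, 8, 1, 2
Ranks of variable 2: 3, 6, 8, 7, 5, 2, 4, 1
d = r₁ − r₂: 0, -2, -3, 0, 1, 6, -3, 1
d²: 0, 4, 9, 0, 1, 36, 9, 1; Σd² = 60
ρ = 1 − 6·60/(8·63) = 1 − 360/504 = 0.286

0.286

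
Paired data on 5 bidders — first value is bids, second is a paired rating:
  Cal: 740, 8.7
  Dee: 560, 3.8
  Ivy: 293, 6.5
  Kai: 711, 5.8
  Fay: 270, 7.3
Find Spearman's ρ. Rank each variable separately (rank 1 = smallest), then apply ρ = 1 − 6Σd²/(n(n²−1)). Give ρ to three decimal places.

0.100

Ranks of variable 1: 5, 3, 2, 4, 1
Ranks of variable 2: 5, 1, 3, 2, 4
d = r₁ − r₂: 0, 2, -1, 2, -3
d²: 0, 4, 1, 4, 9; Σd² = 18
ρ = 1 − 6·18/(5·24) = 1 − 108/120 = 0.100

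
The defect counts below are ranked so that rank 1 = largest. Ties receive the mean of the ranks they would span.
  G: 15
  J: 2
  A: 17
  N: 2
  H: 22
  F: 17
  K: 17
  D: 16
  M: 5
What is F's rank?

Sorted (descending): 22, 17, 17, 17, 16, 15, 5, 2, 2
The 3 values of 17 occupy positions 2–4 → average rank 3.
The 2 values of 2 occupy positions 8–9 → average rank (8+9)/2 = 8.5.
F has value 17 → rank 3.

3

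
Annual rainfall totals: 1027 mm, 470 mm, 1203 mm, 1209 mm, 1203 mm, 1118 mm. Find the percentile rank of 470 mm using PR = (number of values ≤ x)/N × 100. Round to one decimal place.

16.7

N = 6.
Strictly below 470: 0. Equal to 470: 1.
PR = 1/6 × 100 = 16.7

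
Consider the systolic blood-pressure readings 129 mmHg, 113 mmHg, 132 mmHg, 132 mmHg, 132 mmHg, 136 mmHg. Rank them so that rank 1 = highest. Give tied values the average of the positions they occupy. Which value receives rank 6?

113

Sorted (descending): 136, 132, 132, 132, 129, 113
The 3 values of 132 occupy positions 2–4 → average rank 3.
Rank 6 → value 113.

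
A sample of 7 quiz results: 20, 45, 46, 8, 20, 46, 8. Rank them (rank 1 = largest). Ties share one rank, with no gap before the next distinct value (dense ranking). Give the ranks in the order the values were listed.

Sorted (descending): 46, 46, 45, 20, 20, 8, 8
The 2 values of 46 share dense rank 1.
The 2 values of 20 share dense rank 3.
The 2 values of 8 share dense rank 4.
Remaining distinct values take the next consecutive integers.

3, 2, 1, 4, 3, 1, 4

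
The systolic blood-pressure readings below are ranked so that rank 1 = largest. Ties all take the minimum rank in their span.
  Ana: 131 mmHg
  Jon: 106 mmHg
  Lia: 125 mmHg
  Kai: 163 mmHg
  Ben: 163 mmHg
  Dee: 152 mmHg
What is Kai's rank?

1

Sorted (descending): 163, 163, 152, 131, 125, 106
The 2 values of 163 occupy positions 1–2 → each gets rank 1.
Kai has value 163 mmHg → rank 1.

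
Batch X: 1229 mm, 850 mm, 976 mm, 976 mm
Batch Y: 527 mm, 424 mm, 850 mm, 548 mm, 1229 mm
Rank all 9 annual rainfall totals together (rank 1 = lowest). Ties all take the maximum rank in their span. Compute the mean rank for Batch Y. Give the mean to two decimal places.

Sorted (ascending): 424, 527, 548, 850, 850, 976, 976, 1229, 1229
The 2 values of 850 occupy positions 4–5 → each gets rank 5.
The 2 values of 976 occupy positions 6–7 → each gets rank 7.
The 2 values of 1229 occupy positions 8–9 → each gets rank 9.
Batch Y values → pooled ranks: 527→2, 424→1, 850→5, 548→3, 1229→9
Mean rank = (2 + 1 + 5 + 3 + 9) / 5 = 4.00

4.00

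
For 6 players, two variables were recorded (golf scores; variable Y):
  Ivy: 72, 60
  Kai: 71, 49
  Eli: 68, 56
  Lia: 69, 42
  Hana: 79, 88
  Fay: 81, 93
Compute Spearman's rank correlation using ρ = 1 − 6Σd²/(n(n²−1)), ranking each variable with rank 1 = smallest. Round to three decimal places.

Ranks of variable 1: 4, 3, 1, 2, 5, 6
Ranks of variable 2: 4, 2, 3, 1, 5, 6
d = r₁ − r₂: 0, 1, -2, 1, 0, 0
d²: 0, 1, 4, 1, 0, 0; Σd² = 6
ρ = 1 − 6·6/(6·35) = 1 − 36/210 = 0.829

0.829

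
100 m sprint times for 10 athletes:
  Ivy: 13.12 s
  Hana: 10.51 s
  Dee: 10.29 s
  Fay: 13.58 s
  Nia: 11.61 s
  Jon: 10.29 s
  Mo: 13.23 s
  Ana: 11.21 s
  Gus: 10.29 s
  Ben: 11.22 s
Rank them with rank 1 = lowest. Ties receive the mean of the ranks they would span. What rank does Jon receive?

Sorted (ascending): 10.29, 10.29, 10.29, 10.51, 11.21, 11.22, 11.61, 13.12, 13.23, 13.58
The 3 values of 10.29 occupy positions 1–3 → average rank 2.
Jon has value 10.29 s → rank 2.

2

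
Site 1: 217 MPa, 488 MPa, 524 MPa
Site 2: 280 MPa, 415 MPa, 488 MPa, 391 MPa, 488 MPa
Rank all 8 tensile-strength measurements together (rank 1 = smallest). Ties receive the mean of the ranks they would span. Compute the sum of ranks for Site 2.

Sorted (ascending): 217, 280, 391, 415, 488, 488, 488, 524
The 3 values of 488 occupy positions 5–7 → average rank 6.
Site 2 values → pooled ranks: 280→2, 415→4, 488→6, 391→3, 488→6
Rank sum = 2 + 4 + 6 + 3 + 6 = 21

21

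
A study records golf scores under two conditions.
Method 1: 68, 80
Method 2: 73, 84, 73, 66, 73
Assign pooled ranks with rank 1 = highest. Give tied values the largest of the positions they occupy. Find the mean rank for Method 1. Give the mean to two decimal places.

Sorted (descending): 84, 80, 73, 73, 73, 68, 66
The 3 values of 73 occupy positions 3–5 → each gets rank 5.
Method 1 values → pooled ranks: 68→6, 80→2
Mean rank = (6 + 2) / 2 = 4.00

4.00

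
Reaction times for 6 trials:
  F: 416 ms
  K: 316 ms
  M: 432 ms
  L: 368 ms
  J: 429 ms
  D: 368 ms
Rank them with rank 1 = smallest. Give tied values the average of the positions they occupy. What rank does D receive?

Sorted (ascending): 316, 368, 368, 416, 429, 432
The 2 values of 368 occupy positions 2–3 → average rank (2+3)/2 = 2.5.
D has value 368 ms → rank 2.5.

2.5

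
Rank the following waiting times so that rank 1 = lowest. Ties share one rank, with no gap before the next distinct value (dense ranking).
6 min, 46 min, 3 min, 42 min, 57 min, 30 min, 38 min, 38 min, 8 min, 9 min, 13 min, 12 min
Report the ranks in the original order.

2, 10, 1, 9, 11, 7, 8, 8, 3, 4, 6, 5

Sorted (ascending): 3, 6, 8, 9, 12, 13, 30, 38, 38, 42, 46, 57
The 2 values of 38 share dense rank 8.
Remaining distinct values take the next consecutive integers.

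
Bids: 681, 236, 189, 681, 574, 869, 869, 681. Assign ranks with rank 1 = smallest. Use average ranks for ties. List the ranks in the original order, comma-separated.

Sorted (ascending): 189, 236, 574, 681, 681, 681, 869, 869
The 3 values of 681 occupy positions 4–6 → average rank 5.
The 2 values of 869 occupy positions 7–8 → average rank (7+8)/2 = 7.5.

5, 2, 1, 5, 3, 7.5, 7.5, 5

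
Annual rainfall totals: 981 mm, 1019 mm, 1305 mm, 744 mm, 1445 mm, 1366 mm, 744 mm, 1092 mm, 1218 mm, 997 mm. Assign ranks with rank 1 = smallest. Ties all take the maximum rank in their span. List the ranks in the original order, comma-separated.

3, 5, 8, 2, 10, 9, 2, 6, 7, 4

Sorted (ascending): 744, 744, 981, 997, 1019, 1092, 1218, 1305, 1366, 1445
The 2 values of 744 occupy positions 1–2 → each gets rank 2.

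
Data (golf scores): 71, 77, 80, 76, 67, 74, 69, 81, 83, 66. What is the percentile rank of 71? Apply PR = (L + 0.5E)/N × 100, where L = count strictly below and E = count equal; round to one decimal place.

35.0

N = 10.
Strictly below 71: 3. Equal to 71: 1.
PR = (3 + 0.5·1)/10 × 100 = 35.0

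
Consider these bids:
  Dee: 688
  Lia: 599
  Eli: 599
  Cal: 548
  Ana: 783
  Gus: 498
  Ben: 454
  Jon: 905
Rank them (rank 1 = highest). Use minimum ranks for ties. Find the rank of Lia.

Sorted (descending): 905, 783, 688, 599, 599, 548, 498, 454
The 2 values of 599 occupy positions 4–5 → each gets rank 4.
Lia has value 599 → rank 4.

4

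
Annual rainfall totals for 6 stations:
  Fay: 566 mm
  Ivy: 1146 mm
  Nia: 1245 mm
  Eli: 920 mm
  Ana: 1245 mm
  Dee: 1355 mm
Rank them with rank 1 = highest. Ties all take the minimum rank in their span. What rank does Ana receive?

2

Sorted (descending): 1355, 1245, 1245, 1146, 920, 566
The 2 values of 1245 occupy positions 2–3 → each gets rank 2.
Ana has value 1245 mm → rank 2.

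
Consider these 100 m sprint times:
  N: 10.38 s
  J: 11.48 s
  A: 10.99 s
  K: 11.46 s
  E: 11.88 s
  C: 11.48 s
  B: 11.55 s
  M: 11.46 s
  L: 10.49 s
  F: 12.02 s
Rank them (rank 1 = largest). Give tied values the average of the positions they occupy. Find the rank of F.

Sorted (descending): 12.02, 11.88, 11.55, 11.48, 11.48, 11.46, 11.46, 10.99, 10.49, 10.38
The 2 values of 11.48 occupy positions 4–5 → average rank (4+5)/2 = 4.5.
The 2 values of 11.46 occupy positions 6–7 → average rank (6+7)/2 = 6.5.
F has value 12.02 s → rank 1.

1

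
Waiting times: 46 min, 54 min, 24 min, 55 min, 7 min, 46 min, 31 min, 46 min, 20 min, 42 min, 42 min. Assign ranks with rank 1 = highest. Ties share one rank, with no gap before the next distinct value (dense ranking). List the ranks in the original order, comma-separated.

Sorted (descending): 55, 54, 46, 46, 46, 42, 42, 31, 24, 20, 7
The 3 values of 46 share dense rank 3.
The 2 values of 42 share dense rank 4.
Remaining distinct values take the next consecutive integers.

3, 2, 6, 1, 8, 3, 5, 3, 7, 4, 4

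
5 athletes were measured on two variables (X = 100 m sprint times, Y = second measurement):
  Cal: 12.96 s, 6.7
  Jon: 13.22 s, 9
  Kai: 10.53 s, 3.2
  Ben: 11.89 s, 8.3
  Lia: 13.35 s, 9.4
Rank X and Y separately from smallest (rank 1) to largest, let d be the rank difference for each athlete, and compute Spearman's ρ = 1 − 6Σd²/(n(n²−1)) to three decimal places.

Ranks of variable 1: 3, 4, 1, 2, 5
Ranks of variable 2: 2, 4, 1, 3, 5
d = r₁ − r₂: 1, 0, 0, -1, 0
d²: 1, 0, 0, 1, 0; Σd² = 2
ρ = 1 − 6·2/(5·24) = 1 − 12/120 = 0.900

0.900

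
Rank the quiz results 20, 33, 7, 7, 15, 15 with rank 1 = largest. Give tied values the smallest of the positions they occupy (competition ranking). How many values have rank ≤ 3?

Sorted (descending): 33, 20, 15, 15, 7, 7
The 2 values of 15 occupy positions 3–4 → each gets rank 3.
The 2 values of 7 occupy positions 5–6 → each gets rank 5.
Ranks ≤ 3: {1, 2, 3, 3} → 4 values.

4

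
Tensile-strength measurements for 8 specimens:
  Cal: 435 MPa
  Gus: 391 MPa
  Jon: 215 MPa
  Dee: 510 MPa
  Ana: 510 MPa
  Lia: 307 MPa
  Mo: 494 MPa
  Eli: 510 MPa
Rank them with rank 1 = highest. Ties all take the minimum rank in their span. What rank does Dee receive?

Sorted (descending): 510, 510, 510, 494, 435, 391, 307, 215
The 3 values of 510 occupy positions 1–3 → each gets rank 1.
Dee has value 510 MPa → rank 1.

1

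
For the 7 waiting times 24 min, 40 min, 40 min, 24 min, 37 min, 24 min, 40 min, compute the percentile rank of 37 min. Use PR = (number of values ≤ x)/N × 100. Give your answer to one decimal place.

57.1

N = 7.
Strictly below 37: 3. Equal to 37: 1.
PR = 4/7 × 100 = 57.1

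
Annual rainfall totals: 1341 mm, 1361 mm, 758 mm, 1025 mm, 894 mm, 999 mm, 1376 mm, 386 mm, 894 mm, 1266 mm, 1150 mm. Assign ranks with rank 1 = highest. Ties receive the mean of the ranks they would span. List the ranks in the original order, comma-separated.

3, 2, 10, 6, 8.5, 7, 1, 11, 8.5, 4, 5

Sorted (descending): 1376, 1361, 1341, 1266, 1150, 1025, 999, 894, 894, 758, 386
The 2 values of 894 occupy positions 8–9 → average rank (8+9)/2 = 8.5.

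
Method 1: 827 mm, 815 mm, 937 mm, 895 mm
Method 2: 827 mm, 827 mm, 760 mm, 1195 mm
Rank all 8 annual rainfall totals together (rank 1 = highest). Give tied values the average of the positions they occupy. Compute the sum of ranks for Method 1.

17

Sorted (descending): 1195, 937, 895, 827, 827, 827, 815, 760
The 3 values of 827 occupy positions 4–6 → average rank 5.
Method 1 values → pooled ranks: 827→5, 815→7, 937→2, 895→3
Rank sum = 5 + 7 + 2 + 3 = 17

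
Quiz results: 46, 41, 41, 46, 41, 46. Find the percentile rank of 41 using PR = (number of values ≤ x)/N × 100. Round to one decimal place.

50.0

N = 6.
Strictly below 41: 0. Equal to 41: 3.
PR = 3/6 × 100 = 50.0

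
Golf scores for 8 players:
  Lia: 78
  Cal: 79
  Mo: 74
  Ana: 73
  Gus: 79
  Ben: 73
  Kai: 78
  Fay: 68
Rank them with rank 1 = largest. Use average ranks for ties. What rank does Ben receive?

6.5

Sorted (descending): 79, 79, 78, 78, 74, 73, 73, 68
The 2 values of 79 occupy positions 1–2 → average rank (1+2)/2 = 1.5.
The 2 values of 78 occupy positions 3–4 → average rank (3+4)/2 = 3.5.
The 2 values of 73 occupy positions 6–7 → average rank (6+7)/2 = 6.5.
Ben has value 73 → rank 6.5.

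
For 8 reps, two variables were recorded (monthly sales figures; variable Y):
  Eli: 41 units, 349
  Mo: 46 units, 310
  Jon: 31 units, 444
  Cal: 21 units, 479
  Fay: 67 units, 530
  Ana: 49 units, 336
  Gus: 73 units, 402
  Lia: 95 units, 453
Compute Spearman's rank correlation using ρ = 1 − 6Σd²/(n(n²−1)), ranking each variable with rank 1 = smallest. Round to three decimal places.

Ranks of variable 1: 3, 4, 2, 1, 6, 5, 7, 8
Ranks of variable 2: 3, 1, 5, 7, 8, 2, 4, 6
d = r₁ − r₂: 0, 3, -3, -6, -2, 3, 3, 2
d²: 0, 9, 9, 36, 4, 9, 9, 4; Σd² = 80
ρ = 1 − 6·80/(8·63) = 1 − 480/504 = 0.048

0.048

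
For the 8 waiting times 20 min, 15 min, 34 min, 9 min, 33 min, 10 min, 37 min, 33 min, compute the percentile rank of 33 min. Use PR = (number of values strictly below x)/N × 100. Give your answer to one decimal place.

N = 8.
Strictly below 33: 4. Equal to 33: 2.
PR = 4/8 × 100 = 50.0

50.0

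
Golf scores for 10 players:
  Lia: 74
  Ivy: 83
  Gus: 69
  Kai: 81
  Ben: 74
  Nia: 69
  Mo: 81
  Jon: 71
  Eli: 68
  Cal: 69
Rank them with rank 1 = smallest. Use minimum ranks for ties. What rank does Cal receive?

2

Sorted (ascending): 68, 69, 69, 69, 71, 74, 74, 81, 81, 83
The 3 values of 69 occupy positions 2–4 → each gets rank 2.
The 2 values of 74 occupy positions 6–7 → each gets rank 6.
The 2 values of 81 occupy positions 8–9 → each gets rank 8.
Cal has value 69 → rank 2.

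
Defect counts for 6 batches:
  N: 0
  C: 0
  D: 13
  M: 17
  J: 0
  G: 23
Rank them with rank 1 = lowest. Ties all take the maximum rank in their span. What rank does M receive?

Sorted (ascending): 0, 0, 0, 13, 17, 23
The 3 values of 0 occupy positions 1–3 → each gets rank 3.
M has value 17 → rank 5.

5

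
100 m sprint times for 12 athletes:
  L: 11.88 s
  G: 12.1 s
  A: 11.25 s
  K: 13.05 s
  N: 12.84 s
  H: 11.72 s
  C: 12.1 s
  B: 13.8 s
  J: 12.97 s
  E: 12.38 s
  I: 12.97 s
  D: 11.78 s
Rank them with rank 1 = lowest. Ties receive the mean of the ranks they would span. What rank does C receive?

5.5

Sorted (ascending): 11.25, 11.72, 11.78, 11.88, 12.1, 12.1, 12.38, 12.84, 12.97, 12.97, 13.05, 13.8
The 2 values of 12.1 occupy positions 5–6 → average rank (5+6)/2 = 5.5.
The 2 values of 12.97 occupy positions 9–10 → average rank (9+10)/2 = 9.5.
C has value 12.1 s → rank 5.5.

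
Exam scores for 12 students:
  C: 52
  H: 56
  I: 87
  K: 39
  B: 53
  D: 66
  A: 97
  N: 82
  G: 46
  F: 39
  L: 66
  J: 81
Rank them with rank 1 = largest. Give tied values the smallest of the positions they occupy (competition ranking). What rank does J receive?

4

Sorted (descending): 97, 87, 82, 81, 66, 66, 56, 53, 52, 46, 39, 39
The 2 values of 66 occupy positions 5–6 → each gets rank 5.
The 2 values of 39 occupy positions 11–12 → each gets rank 11.
J has value 81 → rank 4.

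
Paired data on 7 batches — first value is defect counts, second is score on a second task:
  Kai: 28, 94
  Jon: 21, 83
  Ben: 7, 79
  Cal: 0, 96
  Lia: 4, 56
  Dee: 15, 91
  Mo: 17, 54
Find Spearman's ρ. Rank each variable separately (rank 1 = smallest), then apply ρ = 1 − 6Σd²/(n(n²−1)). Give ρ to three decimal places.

Ranks of variable 1: 7, 6, 3, 1, 2, 4, 5
Ranks of variable 2: 6, 4, 3, 7, 2, 5, 1
d = r₁ − r₂: 1, 2, 0, -6, 0, -1, 4
d²: 1, 4, 0, 36, 0, 1, 16; Σd² = 58
ρ = 1 − 6·58/(7·48) = 1 − 348/336 = -0.036

-0.036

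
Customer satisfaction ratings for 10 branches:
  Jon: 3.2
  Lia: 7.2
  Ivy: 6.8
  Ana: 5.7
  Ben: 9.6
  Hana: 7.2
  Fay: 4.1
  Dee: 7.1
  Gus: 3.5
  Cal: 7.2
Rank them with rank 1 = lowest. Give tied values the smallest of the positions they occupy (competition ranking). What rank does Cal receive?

Sorted (ascending): 3.2, 3.5, 4.1, 5.7, 6.8, 7.1, 7.2, 7.2, 7.2, 9.6
The 3 values of 7.2 occupy positions 7–9 → each gets rank 7.
Cal has value 7.2 → rank 7.

7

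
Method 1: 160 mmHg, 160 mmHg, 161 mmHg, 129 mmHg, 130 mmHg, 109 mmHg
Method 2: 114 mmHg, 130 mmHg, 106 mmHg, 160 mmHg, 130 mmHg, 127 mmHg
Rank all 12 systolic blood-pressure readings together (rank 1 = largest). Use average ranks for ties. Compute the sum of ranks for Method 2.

Sorted (descending): 161, 160, 160, 160, 130, 130, 130, 129, 127, 114, 109, 106
The 3 values of 160 occupy positions 2–4 → average rank 3.
The 3 values of 130 occupy positions 5–7 → average rank 6.
Method 2 values → pooled ranks: 114→10, 130→6, 106→12, 160→3, 130→6, 127→9
Rank sum = 10 + 6 + 12 + 3 + 6 + 9 = 46

46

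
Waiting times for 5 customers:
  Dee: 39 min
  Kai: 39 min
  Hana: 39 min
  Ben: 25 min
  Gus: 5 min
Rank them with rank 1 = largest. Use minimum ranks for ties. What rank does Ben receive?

Sorted (descending): 39, 39, 39, 25, 5
The 3 values of 39 occupy positions 1–3 → each gets rank 1.
Ben has value 25 min → rank 4.

4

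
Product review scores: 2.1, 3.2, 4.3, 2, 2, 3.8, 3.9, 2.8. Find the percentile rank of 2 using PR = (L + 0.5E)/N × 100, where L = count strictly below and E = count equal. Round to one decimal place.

N = 8.
Strictly below 2: 0. Equal to 2: 2.
PR = (0 + 0.5·2)/8 × 100 = 12.5

12.5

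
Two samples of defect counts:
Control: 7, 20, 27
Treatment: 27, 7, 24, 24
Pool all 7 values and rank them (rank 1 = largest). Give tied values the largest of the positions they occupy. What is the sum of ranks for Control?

14

Sorted (descending): 27, 27, 24, 24, 20, 7, 7
The 2 values of 27 occupy positions 1–2 → each gets rank 2.
The 2 values of 24 occupy positions 3–4 → each gets rank 4.
The 2 values of 7 occupy positions 6–7 → each gets rank 7.
Control values → pooled ranks: 7→7, 20→5, 27→2
Rank sum = 7 + 5 + 2 = 14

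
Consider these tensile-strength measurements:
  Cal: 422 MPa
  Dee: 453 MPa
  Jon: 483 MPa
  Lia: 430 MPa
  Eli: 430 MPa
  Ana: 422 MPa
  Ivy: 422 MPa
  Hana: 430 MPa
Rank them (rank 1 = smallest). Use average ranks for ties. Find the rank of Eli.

5

Sorted (ascending): 422, 422, 422, 430, 430, 430, 453, 483
The 3 values of 422 occupy positions 1–3 → average rank 2.
The 3 values of 430 occupy positions 4–6 → average rank 5.
Eli has value 430 MPa → rank 5.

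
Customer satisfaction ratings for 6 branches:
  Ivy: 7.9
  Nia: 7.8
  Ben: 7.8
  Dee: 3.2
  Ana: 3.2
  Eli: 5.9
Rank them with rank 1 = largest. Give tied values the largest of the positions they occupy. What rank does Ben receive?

3

Sorted (descending): 7.9, 7.8, 7.8, 5.9, 3.2, 3.2
The 2 values of 7.8 occupy positions 2–3 → each gets rank 3.
The 2 values of 3.2 occupy positions 5–6 → each gets rank 6.
Ben has value 7.8 → rank 3.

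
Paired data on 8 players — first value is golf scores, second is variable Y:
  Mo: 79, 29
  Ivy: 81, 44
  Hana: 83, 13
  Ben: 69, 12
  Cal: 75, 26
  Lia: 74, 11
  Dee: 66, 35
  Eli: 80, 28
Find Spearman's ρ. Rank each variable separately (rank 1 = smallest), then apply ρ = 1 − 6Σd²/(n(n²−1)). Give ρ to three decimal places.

0.190

Ranks of variable 1: 5, 7, 8, 2, 4, 3, 1, 6
Ranks of variable 2: 6, 8, 3, 2, 4, 1, 7, 5
d = r₁ − r₂: -1, -1, 5, 0, 0, 2, -6, 1
d²: 1, 1, 25, 0, 0, 4, 36, 1; Σd² = 68
ρ = 1 − 6·68/(8·63) = 1 − 408/504 = 0.190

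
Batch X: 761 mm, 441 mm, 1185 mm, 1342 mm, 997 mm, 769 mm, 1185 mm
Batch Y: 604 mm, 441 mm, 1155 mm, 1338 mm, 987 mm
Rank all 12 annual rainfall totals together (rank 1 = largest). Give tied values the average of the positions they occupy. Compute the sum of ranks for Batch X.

Sorted (descending): 1342, 1338, 1185, 1185, 1155, 997, 987, 769, 761, 604, 441, 441
The 2 values of 1185 occupy positions 3–4 → average rank (3+4)/2 = 3.5.
The 2 values of 441 occupy positions 11–12 → average rank (11+12)/2 = 11.5.
Batch X values → pooled ranks: 761→9, 441→11.5, 1185→3.5, 1342→1, 997→6, 769→8, 1185→3.5
Rank sum = 9 + 11.5 + 3.5 + 1 + 6 + 8 + 3.5 = 42.5

42.5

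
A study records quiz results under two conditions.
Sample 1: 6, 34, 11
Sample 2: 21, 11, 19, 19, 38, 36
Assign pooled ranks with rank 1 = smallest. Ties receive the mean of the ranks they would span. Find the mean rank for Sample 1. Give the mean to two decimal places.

3.50

Sorted (ascending): 6, 11, 11, 19, 19, 21, 34, 36, 38
The 2 values of 11 occupy positions 2–3 → average rank (2+3)/2 = 2.5.
The 2 values of 19 occupy positions 4–5 → average rank (4+5)/2 = 4.5.
Sample 1 values → pooled ranks: 6→1, 34→7, 11→2.5
Mean rank = (1 + 7 + 2.5) / 3 = 3.50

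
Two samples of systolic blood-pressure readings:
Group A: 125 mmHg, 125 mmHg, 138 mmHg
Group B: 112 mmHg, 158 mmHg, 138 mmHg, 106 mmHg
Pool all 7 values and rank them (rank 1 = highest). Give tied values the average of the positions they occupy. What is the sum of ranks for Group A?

Sorted (descending): 158, 138, 138, 125, 125, 112, 106
The 2 values of 138 occupy positions 2–3 → average rank (2+3)/2 = 2.5.
The 2 values of 125 occupy positions 4–5 → average rank (4+5)/2 = 4.5.
Group A values → pooled ranks: 125→4.5, 125→4.5, 138→2.5
Rank sum = 4.5 + 4.5 + 2.5 = 11.5

11.5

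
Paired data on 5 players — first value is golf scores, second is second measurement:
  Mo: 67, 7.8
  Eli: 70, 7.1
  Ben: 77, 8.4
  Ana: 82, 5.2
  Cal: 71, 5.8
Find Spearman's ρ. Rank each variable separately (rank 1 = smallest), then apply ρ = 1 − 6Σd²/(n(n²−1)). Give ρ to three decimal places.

Ranks of variable 1: 1, 2, 4, 5, 3
Ranks of variable 2: 4, 3, 5, 1, 2
d = r₁ − r₂: -3, -1, -1, 4, 1
d²: 9, 1, 1, 16, 1; Σd² = 28
ρ = 1 − 6·28/(5·24) = 1 − 168/120 = -0.400

-0.400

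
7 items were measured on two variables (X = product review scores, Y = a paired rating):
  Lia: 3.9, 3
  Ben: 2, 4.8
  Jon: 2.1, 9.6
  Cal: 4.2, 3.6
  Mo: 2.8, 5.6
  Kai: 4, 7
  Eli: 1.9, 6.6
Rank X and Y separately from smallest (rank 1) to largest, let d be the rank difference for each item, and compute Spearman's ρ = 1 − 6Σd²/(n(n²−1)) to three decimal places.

-0.321

Ranks of variable 1: 5, 2, 3, 7, 4, 6, 1
Ranks of variable 2: 1, 3, 7, 2, 4, 6, 5
d = r₁ − r₂: 4, -1, -4, 5, 0, 0, -4
d²: 16, 1, 16, 25, 0, 0, 16; Σd² = 74
ρ = 1 − 6·74/(7·48) = 1 − 444/336 = -0.321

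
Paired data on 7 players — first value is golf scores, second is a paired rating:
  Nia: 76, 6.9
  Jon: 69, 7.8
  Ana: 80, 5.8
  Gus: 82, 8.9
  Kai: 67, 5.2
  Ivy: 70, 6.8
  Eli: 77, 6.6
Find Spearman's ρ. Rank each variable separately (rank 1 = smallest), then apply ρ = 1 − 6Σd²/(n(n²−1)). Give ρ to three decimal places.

Ranks of variable 1: 4, 2, 6, 7, 1, 3, 5
Ranks of variable 2: 5, 6, 2, 7, 1, 4, 3
d = r₁ − r₂: -1, -4, 4, 0, 0, -1, 2
d²: 1, 16, 16, 0, 0, 1, 4; Σd² = 38
ρ = 1 − 6·38/(7·48) = 1 − 228/336 = 0.321

0.321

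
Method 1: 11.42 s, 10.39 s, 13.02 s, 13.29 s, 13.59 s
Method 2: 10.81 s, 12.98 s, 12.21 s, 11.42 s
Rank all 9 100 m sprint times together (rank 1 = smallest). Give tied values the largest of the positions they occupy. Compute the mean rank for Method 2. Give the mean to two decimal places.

4.25

Sorted (ascending): 10.39, 10.81, 11.42, 11.42, 12.21, 12.98, 13.02, 13.29, 13.59
The 2 values of 11.42 occupy positions 3–4 → each gets rank 4.
Method 2 values → pooled ranks: 10.81→2, 12.98→6, 12.21→5, 11.42→4
Mean rank = (2 + 6 + 5 + 4) / 4 = 4.25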